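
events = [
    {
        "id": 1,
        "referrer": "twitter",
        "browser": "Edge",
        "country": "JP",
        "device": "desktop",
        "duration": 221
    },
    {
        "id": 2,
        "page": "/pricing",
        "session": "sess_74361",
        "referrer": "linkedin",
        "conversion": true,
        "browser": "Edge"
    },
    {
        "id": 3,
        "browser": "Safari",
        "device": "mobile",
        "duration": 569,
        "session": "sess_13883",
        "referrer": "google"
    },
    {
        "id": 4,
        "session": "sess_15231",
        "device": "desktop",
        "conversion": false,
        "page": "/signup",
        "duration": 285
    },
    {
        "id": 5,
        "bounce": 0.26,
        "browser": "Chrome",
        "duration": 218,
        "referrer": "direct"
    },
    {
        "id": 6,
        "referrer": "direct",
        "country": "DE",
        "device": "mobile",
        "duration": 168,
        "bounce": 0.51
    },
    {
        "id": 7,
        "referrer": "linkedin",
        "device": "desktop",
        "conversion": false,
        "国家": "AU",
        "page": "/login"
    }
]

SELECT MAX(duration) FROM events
569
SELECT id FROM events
[1, 2, 3, 4, 5, 6, 7]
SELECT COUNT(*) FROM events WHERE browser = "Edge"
2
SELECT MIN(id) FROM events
1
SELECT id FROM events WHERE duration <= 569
[1, 3, 4, 5, 6]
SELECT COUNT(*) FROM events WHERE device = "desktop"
3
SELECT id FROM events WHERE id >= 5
[5, 6, 7]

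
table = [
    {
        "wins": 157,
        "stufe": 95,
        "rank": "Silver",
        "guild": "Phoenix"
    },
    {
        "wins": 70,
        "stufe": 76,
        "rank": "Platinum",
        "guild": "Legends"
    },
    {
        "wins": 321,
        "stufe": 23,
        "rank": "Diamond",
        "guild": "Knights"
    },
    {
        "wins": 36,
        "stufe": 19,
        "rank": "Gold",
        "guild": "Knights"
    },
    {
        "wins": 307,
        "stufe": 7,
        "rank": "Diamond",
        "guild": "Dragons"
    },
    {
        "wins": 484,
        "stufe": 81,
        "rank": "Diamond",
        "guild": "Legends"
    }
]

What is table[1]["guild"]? "Legends"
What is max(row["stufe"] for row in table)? 95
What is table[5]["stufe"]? 81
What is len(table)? 6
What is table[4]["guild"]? "Dragons"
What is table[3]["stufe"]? 19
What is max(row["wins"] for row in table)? 484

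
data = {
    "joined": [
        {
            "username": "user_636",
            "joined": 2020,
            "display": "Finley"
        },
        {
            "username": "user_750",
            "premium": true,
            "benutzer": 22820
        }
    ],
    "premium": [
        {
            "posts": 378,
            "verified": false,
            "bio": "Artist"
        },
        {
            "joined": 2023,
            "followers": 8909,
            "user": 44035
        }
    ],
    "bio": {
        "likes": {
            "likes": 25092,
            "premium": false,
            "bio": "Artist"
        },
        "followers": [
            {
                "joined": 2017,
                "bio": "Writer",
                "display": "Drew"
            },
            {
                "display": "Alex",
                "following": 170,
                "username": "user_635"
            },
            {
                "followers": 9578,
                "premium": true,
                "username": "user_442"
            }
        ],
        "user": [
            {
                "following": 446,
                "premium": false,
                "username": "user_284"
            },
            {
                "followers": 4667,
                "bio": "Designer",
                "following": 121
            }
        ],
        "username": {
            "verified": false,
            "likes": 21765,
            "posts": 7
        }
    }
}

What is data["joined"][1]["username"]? "user_750"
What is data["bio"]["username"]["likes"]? 21765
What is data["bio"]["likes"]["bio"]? "Artist"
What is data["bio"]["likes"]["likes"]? 25092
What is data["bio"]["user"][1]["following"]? 121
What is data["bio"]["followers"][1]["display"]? "Alex"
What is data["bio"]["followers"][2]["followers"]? 9578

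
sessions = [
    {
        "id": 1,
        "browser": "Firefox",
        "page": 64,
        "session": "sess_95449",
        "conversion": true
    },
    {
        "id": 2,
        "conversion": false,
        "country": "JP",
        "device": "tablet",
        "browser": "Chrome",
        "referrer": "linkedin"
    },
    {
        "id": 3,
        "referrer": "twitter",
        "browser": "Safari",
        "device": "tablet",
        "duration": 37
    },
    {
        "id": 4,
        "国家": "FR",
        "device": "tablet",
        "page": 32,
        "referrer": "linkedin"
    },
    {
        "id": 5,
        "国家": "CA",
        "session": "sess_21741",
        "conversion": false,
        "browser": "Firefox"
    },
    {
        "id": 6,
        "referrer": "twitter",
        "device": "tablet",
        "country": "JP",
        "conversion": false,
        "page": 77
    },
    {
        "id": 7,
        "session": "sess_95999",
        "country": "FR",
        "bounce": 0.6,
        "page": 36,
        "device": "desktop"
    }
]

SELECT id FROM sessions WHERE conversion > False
[1]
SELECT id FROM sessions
[1, 2, 3, 4, 5, 6, 7]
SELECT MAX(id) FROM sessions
7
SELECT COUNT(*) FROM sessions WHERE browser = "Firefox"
2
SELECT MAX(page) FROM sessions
77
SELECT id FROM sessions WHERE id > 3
[4, 5, 6, 7]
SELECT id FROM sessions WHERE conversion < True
[2, 5, 6]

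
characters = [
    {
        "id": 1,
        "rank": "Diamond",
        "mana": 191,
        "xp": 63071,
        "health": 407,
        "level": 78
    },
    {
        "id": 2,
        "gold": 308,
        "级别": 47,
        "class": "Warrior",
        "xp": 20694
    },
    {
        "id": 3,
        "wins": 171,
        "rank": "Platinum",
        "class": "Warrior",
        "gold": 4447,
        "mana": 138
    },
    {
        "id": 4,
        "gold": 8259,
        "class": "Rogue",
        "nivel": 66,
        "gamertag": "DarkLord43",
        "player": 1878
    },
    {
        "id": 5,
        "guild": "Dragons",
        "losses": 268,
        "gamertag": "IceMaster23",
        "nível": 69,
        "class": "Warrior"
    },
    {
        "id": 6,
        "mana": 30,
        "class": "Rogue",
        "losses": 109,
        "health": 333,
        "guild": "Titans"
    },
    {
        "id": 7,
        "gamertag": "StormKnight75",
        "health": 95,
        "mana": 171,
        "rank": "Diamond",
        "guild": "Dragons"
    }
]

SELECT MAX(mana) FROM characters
191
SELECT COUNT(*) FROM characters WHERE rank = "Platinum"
1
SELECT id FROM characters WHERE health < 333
[7]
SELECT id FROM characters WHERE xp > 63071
[]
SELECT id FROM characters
[1, 2, 3, 4, 5, 6, 7]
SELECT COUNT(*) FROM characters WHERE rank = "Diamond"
2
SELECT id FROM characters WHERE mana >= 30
[1, 3, 6, 7]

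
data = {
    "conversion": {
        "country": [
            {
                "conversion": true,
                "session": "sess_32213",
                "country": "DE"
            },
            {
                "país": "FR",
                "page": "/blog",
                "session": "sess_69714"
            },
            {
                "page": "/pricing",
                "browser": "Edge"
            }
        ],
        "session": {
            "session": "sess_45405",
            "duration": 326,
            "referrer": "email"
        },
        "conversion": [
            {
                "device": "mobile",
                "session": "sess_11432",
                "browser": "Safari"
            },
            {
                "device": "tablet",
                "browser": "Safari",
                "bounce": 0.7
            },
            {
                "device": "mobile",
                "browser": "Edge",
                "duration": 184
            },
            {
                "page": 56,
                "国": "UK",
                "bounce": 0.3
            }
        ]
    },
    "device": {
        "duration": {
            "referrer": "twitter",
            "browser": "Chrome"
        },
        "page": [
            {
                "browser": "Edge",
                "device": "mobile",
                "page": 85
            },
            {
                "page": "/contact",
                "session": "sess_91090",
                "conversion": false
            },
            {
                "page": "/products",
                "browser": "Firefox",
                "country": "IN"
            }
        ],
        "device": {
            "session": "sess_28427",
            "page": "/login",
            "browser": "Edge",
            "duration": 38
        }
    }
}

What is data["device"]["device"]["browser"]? "Edge"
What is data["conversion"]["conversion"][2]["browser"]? "Edge"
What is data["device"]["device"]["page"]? "/login"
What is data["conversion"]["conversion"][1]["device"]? "tablet"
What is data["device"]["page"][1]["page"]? "/contact"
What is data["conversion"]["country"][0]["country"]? "DE"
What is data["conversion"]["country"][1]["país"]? "FR"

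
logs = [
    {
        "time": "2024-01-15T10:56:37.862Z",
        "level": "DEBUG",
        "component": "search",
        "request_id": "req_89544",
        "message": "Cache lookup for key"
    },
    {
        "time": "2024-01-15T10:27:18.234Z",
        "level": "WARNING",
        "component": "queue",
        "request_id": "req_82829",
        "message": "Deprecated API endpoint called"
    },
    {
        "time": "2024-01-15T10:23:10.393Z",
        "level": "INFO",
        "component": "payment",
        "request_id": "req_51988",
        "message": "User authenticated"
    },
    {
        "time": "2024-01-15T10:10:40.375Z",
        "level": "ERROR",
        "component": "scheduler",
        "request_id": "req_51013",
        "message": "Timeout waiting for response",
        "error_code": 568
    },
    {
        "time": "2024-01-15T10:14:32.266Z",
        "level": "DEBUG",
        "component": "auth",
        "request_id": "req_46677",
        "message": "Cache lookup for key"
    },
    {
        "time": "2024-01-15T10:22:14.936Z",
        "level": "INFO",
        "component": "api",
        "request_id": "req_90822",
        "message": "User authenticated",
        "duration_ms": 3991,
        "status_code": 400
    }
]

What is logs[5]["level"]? "INFO"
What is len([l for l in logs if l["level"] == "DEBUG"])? 2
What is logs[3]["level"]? "ERROR"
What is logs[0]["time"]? "2024-01-15T10:56:37.862Z"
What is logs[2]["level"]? "INFO"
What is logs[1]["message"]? "Deprecated API endpoint called"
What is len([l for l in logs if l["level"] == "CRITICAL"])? 0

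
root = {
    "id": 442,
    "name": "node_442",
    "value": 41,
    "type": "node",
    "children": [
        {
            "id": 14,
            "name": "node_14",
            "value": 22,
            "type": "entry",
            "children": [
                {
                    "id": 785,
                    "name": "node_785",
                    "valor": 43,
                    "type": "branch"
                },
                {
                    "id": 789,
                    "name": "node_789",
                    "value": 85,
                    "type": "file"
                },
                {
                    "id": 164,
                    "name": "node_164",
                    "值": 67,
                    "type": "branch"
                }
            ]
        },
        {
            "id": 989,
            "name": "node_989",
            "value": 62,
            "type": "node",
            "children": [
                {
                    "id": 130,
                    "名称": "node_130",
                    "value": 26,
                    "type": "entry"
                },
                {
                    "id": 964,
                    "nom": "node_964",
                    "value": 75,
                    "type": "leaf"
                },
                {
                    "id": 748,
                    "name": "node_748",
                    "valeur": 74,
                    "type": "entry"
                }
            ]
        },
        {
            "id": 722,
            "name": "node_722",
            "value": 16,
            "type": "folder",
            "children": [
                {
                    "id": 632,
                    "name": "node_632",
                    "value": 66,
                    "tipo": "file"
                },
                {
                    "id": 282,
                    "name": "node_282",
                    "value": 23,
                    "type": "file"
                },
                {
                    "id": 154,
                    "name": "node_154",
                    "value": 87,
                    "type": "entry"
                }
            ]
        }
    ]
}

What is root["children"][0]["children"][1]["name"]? "node_789"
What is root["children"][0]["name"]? "node_14"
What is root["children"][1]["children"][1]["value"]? 75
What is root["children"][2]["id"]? 722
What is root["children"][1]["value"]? 62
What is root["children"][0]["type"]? "entry"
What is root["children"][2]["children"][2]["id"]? 154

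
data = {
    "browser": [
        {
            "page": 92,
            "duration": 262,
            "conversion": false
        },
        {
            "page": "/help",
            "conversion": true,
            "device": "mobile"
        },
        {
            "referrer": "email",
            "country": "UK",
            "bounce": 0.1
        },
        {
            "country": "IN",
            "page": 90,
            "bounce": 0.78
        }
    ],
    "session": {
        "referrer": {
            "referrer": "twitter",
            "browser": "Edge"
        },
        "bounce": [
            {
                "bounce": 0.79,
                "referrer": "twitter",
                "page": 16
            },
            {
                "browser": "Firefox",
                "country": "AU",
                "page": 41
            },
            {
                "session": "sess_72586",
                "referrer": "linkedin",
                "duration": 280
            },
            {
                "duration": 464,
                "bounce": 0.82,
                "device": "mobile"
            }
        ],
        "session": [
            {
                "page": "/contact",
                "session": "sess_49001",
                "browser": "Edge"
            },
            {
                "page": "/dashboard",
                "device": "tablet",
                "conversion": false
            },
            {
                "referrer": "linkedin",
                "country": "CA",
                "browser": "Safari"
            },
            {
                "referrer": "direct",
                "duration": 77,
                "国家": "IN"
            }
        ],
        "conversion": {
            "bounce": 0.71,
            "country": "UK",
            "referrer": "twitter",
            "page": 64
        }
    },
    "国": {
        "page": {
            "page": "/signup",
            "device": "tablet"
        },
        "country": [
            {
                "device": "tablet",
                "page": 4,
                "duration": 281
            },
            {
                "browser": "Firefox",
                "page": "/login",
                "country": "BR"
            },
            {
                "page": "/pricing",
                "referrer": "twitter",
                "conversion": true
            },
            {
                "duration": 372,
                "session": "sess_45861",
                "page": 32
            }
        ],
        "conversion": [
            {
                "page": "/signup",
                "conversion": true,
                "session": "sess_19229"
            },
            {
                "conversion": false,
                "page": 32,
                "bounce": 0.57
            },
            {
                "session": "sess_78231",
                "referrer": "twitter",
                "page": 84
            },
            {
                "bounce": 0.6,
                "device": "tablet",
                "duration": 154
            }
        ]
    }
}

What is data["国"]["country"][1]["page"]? "/login"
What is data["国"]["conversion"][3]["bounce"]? 0.6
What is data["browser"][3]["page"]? 90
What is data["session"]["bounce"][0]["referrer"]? "twitter"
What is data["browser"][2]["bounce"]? 0.1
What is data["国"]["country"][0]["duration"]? 281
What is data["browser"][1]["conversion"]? True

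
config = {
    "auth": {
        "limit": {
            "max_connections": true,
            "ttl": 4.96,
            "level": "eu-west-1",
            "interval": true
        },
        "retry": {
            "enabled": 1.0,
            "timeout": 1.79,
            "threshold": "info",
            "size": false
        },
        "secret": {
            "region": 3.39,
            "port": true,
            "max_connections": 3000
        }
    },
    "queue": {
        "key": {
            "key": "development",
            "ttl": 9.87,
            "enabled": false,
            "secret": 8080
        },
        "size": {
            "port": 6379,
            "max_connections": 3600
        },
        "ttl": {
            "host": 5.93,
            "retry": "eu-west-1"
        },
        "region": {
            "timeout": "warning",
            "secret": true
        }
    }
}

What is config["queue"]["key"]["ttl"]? 9.87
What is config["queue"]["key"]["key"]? "development"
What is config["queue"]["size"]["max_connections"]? 3600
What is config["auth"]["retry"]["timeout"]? 1.79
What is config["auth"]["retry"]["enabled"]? 1.0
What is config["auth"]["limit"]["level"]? "eu-west-1"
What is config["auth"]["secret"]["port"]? True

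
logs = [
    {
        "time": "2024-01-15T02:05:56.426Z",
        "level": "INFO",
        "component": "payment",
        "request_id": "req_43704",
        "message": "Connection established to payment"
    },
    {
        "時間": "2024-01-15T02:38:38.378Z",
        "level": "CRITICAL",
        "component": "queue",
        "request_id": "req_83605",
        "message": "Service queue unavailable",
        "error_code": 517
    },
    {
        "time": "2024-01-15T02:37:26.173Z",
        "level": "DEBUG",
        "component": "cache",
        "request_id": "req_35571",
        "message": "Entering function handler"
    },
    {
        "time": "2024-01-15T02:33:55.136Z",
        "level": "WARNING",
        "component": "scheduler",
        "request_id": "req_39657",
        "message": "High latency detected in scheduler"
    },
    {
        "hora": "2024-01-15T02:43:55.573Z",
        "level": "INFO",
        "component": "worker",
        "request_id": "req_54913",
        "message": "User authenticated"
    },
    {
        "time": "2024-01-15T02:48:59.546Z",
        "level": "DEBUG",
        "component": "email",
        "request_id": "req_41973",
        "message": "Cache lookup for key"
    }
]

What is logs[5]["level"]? "DEBUG"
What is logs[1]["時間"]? "2024-01-15T02:38:38.378Z"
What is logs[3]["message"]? "High latency detected in scheduler"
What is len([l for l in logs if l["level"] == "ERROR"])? 0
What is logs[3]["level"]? "WARNING"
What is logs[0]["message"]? "Connection established to payment"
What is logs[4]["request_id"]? "req_54913"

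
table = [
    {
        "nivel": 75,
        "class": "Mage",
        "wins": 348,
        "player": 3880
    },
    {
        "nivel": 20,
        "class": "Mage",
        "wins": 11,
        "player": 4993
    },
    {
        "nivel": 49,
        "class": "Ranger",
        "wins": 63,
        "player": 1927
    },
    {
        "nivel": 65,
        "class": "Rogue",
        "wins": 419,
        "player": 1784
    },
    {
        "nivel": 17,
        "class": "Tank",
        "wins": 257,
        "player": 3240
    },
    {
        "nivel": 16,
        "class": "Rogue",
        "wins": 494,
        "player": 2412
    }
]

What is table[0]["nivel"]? 75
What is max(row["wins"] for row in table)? 494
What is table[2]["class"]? "Ranger"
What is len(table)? 6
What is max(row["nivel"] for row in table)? 75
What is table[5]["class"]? "Rogue"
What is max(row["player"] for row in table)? 4993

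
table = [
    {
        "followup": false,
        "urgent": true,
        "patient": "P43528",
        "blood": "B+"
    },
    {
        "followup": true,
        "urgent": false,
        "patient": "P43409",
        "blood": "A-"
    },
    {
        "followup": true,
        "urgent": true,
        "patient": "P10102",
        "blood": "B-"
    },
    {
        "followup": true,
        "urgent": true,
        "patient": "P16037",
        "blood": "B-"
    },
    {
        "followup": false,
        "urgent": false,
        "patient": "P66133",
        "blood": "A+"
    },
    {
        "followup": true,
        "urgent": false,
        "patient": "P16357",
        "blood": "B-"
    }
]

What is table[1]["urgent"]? False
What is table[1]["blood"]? "A-"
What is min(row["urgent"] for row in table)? False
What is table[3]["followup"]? True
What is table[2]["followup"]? True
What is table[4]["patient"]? "P66133"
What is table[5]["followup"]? True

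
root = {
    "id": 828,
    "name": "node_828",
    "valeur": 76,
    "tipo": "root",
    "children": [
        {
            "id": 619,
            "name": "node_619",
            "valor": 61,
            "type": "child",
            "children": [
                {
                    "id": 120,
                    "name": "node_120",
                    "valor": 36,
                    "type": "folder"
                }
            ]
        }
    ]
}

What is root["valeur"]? 76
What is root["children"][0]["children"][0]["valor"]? 36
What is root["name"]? "node_828"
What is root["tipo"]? "root"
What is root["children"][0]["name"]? "node_619"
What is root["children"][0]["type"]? "child"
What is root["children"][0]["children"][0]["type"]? "folder"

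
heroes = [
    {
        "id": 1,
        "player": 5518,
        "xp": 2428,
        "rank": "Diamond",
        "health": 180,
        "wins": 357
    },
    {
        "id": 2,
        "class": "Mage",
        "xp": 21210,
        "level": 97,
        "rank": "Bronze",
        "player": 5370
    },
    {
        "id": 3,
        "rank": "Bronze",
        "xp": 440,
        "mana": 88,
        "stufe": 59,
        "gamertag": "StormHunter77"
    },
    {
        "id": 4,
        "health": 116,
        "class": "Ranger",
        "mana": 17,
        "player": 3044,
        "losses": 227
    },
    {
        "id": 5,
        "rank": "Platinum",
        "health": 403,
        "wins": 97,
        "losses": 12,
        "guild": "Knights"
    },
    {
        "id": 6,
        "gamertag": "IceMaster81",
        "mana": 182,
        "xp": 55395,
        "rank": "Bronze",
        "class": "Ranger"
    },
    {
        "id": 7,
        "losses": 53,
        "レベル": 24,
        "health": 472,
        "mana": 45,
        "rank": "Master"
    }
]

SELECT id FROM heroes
[1, 2, 3, 4, 5, 6, 7]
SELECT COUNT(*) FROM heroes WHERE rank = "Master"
1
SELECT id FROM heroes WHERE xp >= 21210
[2, 6]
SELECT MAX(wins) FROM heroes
357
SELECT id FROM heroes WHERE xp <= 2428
[1, 3]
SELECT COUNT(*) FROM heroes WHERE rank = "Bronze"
3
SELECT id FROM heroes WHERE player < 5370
[4]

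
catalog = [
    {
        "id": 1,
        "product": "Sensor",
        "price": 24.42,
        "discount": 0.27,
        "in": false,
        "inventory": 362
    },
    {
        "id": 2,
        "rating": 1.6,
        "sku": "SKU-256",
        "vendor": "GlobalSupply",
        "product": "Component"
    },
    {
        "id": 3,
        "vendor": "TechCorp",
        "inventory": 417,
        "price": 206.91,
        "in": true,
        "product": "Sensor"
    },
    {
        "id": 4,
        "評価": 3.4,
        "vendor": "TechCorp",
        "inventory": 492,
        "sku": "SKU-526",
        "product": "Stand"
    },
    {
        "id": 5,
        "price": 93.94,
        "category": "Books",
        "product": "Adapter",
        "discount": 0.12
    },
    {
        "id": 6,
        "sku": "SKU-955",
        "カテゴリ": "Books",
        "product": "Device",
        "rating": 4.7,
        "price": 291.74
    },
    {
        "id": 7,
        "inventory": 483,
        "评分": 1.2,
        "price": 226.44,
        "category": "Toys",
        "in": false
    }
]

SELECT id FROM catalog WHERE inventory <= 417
[1, 3]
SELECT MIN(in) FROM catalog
False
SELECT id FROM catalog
[1, 2, 3, 4, 5, 6, 7]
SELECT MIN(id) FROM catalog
1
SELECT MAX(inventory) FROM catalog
492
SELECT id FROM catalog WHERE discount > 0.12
[1]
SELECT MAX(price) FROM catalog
291.74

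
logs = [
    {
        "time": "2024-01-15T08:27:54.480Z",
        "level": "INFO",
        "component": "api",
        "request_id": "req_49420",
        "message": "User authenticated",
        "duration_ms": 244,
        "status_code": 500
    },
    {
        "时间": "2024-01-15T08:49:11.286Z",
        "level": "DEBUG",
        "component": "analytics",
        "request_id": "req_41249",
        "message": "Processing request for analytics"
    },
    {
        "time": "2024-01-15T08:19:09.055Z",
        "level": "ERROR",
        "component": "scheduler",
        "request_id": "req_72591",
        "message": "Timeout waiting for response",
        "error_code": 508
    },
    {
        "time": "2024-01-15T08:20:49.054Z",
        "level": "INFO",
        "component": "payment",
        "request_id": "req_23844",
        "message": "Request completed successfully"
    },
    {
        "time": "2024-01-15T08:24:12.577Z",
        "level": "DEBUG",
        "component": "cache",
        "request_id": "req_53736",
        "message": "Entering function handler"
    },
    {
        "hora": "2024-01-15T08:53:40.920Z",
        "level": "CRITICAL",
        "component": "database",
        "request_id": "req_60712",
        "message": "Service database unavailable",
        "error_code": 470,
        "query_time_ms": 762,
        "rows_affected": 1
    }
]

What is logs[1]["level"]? "DEBUG"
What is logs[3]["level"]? "INFO"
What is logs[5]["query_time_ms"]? 762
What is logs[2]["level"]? "ERROR"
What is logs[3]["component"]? "payment"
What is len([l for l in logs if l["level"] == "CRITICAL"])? 1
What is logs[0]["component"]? "api"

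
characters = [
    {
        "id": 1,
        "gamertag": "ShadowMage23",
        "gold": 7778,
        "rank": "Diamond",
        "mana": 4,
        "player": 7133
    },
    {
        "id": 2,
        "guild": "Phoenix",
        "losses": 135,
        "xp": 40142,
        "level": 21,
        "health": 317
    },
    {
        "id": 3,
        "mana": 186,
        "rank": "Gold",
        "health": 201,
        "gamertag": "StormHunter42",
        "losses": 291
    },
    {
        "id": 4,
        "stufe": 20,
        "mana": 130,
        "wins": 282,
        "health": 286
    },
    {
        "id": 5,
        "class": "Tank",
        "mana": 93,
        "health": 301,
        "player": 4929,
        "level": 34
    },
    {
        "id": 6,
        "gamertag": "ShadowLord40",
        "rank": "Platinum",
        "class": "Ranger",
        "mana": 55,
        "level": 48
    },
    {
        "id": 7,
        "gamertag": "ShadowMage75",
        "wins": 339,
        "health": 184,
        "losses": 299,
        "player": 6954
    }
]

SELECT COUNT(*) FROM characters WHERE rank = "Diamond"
1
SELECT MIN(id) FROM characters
1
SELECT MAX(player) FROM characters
7133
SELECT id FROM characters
[1, 2, 3, 4, 5, 6, 7]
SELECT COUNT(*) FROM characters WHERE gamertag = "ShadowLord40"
1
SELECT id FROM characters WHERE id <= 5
[1, 2, 3, 4, 5]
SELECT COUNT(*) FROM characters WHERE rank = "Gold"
1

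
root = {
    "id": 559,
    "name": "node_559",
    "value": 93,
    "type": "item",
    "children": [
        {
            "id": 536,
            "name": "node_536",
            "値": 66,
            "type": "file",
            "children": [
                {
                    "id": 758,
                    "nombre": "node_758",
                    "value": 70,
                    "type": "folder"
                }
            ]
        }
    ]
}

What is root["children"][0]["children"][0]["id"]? 758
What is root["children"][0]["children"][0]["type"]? "folder"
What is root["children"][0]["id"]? 536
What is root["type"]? "item"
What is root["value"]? 93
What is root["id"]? 559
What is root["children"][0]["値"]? 66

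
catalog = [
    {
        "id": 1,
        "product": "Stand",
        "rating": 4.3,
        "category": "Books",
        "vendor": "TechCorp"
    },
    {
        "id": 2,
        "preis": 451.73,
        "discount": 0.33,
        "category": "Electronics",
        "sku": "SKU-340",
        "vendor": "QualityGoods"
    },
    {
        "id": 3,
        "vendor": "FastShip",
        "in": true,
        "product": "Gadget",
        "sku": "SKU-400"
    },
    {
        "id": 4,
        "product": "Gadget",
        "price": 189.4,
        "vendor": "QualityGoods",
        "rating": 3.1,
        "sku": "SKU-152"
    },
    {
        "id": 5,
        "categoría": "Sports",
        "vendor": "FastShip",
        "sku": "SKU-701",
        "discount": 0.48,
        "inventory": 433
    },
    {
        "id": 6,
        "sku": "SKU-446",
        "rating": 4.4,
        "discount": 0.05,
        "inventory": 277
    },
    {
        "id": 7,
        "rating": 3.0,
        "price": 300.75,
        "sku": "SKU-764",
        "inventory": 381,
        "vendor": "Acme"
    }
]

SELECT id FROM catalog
[1, 2, 3, 4, 5, 6, 7]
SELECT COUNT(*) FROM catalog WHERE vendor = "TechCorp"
1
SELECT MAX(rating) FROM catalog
4.4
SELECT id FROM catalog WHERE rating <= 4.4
[1, 4, 6, 7]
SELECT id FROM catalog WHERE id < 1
[]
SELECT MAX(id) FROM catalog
7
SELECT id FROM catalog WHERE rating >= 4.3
[1, 6]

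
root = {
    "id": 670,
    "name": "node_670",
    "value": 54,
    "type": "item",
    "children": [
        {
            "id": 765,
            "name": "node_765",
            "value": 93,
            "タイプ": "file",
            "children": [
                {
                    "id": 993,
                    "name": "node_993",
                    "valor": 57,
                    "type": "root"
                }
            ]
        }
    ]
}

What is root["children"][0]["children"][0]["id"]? 993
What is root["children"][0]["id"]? 765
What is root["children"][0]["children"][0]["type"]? "root"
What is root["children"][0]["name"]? "node_765"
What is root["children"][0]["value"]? 93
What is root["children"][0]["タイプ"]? "file"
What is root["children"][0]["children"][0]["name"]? "node_993"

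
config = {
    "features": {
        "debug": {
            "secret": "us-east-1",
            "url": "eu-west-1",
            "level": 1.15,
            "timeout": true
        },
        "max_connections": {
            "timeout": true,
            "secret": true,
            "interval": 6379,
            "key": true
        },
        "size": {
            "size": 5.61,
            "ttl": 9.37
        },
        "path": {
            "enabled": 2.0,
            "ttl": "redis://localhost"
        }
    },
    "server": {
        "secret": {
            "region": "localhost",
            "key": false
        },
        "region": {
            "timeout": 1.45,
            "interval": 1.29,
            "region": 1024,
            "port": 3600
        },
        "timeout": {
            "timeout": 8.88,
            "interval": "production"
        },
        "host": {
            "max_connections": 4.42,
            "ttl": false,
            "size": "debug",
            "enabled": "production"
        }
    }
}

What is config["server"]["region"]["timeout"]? 1.45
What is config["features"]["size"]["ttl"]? 9.37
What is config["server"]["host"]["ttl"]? False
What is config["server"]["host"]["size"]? "debug"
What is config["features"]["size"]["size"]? 5.61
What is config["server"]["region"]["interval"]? 1.29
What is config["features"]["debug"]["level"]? 1.15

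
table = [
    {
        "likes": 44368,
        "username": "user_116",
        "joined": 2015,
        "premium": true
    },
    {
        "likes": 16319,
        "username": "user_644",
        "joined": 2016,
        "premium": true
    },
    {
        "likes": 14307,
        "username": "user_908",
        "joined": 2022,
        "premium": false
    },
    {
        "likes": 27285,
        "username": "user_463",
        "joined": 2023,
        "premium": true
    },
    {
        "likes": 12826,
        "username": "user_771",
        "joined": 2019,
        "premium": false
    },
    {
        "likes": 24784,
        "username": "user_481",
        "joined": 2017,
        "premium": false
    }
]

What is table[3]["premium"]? True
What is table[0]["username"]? "user_116"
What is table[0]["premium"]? True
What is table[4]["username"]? "user_771"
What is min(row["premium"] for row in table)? False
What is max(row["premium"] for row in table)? True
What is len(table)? 6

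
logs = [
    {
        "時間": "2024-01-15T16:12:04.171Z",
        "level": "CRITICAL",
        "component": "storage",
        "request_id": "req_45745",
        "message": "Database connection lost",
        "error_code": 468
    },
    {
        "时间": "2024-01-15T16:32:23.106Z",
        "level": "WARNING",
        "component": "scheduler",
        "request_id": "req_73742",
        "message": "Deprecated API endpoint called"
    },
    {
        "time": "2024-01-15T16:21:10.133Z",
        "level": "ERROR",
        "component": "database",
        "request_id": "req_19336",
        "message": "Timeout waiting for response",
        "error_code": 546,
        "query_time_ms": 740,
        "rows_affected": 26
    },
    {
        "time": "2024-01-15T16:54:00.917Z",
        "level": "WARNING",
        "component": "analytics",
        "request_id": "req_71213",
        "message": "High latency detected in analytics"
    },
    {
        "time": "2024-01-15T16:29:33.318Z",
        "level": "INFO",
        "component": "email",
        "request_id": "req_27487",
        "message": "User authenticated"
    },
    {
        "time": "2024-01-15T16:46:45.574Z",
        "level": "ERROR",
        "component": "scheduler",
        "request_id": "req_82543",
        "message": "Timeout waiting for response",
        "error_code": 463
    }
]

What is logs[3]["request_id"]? "req_71213"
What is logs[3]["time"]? "2024-01-15T16:54:00.917Z"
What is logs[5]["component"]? "scheduler"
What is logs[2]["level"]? "ERROR"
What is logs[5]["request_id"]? "req_82543"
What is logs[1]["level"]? "WARNING"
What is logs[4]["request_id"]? "req_27487"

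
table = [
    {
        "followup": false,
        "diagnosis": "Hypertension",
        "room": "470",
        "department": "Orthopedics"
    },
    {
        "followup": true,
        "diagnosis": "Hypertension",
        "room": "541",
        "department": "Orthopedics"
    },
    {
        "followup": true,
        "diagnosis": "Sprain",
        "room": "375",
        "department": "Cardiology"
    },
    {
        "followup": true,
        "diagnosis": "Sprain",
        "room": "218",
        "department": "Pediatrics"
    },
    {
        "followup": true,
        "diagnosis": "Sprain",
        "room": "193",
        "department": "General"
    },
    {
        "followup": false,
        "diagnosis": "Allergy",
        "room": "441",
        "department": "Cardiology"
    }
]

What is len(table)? 6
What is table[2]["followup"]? True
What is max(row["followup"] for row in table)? True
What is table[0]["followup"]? False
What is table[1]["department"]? "Orthopedics"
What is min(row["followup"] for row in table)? False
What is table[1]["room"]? "541"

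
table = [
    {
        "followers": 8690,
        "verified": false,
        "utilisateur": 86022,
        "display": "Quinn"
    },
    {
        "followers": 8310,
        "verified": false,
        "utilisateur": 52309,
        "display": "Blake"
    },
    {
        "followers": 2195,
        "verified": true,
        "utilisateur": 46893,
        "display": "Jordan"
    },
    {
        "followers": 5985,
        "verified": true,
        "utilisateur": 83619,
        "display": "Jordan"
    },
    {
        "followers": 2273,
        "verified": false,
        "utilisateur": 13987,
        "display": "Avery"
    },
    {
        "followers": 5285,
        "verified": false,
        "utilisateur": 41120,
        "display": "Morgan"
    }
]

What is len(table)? 6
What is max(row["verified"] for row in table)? True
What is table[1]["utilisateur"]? 52309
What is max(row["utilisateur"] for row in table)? 86022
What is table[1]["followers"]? 8310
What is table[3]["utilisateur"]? 83619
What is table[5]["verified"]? False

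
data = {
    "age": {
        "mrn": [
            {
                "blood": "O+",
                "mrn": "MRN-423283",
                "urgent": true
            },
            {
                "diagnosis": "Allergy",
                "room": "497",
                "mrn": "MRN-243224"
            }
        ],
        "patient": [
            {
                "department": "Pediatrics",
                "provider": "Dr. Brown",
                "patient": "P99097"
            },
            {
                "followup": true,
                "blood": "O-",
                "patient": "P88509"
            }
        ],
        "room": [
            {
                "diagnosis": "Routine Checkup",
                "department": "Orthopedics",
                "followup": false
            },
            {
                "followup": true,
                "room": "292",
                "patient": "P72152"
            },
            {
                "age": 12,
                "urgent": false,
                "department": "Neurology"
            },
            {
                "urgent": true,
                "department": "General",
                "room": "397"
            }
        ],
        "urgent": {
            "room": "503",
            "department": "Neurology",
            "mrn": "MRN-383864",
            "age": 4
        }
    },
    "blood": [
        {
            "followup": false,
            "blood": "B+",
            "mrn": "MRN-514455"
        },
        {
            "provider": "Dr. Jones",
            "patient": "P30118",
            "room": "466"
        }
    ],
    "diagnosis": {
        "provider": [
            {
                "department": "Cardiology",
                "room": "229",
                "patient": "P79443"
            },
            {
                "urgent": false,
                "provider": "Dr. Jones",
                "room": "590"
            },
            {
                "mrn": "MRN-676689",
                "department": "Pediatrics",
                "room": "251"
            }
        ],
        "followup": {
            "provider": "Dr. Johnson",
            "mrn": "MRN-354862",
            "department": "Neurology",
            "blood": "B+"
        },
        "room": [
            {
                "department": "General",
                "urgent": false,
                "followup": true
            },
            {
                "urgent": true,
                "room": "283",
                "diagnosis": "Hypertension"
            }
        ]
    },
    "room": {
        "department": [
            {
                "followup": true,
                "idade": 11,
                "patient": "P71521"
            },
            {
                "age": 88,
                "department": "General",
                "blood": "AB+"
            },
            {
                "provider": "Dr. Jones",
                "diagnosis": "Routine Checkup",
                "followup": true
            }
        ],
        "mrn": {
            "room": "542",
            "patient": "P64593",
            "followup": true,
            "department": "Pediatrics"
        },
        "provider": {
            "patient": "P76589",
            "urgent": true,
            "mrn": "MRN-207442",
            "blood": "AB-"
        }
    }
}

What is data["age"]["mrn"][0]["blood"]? "O+"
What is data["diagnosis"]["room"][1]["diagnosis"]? "Hypertension"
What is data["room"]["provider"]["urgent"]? True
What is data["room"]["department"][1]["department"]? "General"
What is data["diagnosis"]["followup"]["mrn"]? "MRN-354862"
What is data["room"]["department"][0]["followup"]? True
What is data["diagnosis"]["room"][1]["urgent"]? True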